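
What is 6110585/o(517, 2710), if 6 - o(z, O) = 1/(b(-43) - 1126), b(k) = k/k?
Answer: 6874408125/6751 ≈ 1.0183e+6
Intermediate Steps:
b(k) = 1
o(z, O) = 6751/1125 (o(z, O) = 6 - 1/(1 - 1126) = 6 - 1/(-1125) = 6 - 1*(-1/1125) = 6 + 1/1125 = 6751/1125)
6110585/o(517, 2710) = 6110585/(6751/1125) = 6110585*(1125/6751) = 6874408125/6751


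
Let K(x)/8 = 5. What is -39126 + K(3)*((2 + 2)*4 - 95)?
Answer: -42286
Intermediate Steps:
K(x) = 40 (K(x) = 8*5 = 40)
-39126 + K(3)*((2 + 2)*4 - 95) = -39126 + 40*((2 + 2)*4 - 95) = -39126 + 40*(4*4 - 95) = -39126 + 40*(16 - 95) = -39126 + 40*(-79) = -39126 - 3160 = -42286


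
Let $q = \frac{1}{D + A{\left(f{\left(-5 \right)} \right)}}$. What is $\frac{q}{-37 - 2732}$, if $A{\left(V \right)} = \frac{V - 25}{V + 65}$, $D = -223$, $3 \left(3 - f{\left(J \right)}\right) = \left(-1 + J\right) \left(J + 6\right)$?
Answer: $\frac{7}{4327947} \approx 1.6174 \cdot 10^{-6}$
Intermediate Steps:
$f{\left(J \right)} = 3 - \frac{\left(-1 + J\right) \left(6 + J\right)}{3}$ ($f{\left(J \right)} = 3 - \frac{\left(-1 + J\right) \left(J + 6\right)}{3} = 3 - \frac{\left(-1 + J\right) \left(6 + J\right)}{3}$)
$A{\left(V \right)} = \frac{-25 + V}{65 + V}$
$q = - \frac{7}{1563}$ ($q = \frac{1}{-223 + \frac{-25 - \left(- \frac{40}{3} + \frac{25}{3}\right)}{65 - \left(- \frac{40}{3} + \frac{25}{3}\right)}} = \frac{1}{-223 + \frac{-25 + \left(5 + \frac{25}{3} - \frac{25}{3}\right)}{65 + \left(5 + \frac{25}{3} - \frac{25}{3}\right)}} = \frac{1}{-223 + \frac{-25 + 5}{65 + 5}} = \frac{1}{-223 + \frac{1}{70} \left(-20\right)} = \frac{1}{-223 - \frac{2}{7}} = \frac{1}{- \frac{1563}{7}} = - \frac{7}{1563} \approx -0.0044786$)
$\frac{q}{-37 - 2732} = - \frac{7}{1563 \left(-37 - 2732\right)} = - \frac{7}{1563 \left(-2769\right)} = \left(- \frac{7}{1563}\right) \left(- \frac{1}{2769}\right) = \frac{7}{4327947}$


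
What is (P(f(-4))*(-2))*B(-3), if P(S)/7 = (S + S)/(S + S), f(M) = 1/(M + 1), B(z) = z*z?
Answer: -126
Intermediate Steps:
B(z) = z²
f(M) = 1/(1 + M)
P(S) = 7 (P(S) = 7*((S + S)/(S + S)) = 7*((2*S)/((2*S))) = 7*((2*S)*(1/(2*S))) = 7*1 = 7)
(P(f(-4))*(-2))*B(-3) = (7*(-2))*(-3)² = -14*9 = -126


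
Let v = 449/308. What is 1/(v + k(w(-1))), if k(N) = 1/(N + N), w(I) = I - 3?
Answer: 616/821 ≈ 0.75030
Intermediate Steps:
w(I) = -3 + I
v = 449/308 (v = 449*(1/308) = 449/308 ≈ 1.4578)
k(N) = 1/(2*N)
1/(v + k(w(-1))) = 1/(449/308 + 1/(2*(-3 - 1))) = 1/(449/308 + (1/2)/(-4)) = 1/(449/308 + (1/2)*(-1/4)) = 1/(449/308 - 1/8) = 1/(821/616) = 616/821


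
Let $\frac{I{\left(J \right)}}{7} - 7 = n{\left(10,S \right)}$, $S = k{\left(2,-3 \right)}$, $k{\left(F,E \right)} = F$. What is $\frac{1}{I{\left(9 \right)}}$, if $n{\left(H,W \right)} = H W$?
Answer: $\frac{1}{189} \approx 0.005291$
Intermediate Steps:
$S = 2$
$I{\left(J \right)} = 189$ ($I{\left(J \right)} = 49 + 7 \cdot 10 \cdot 2 = 49 + 7 \cdot 20 = 49 + 140 = 189$)
$\frac{1}{I{\left(9 \right)}} = \frac{1}{189}$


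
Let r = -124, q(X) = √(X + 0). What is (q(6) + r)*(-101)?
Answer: 12524 - 101*√6 ≈ 12277.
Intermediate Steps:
q(X) = √X
(q(6) + r)*(-101) = (√6 - 124)*(-101) = (-124 + √6)*(-101) = 12524 - 101*√6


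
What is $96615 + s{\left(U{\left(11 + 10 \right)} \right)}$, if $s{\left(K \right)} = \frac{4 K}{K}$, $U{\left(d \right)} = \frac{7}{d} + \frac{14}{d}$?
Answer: $96619$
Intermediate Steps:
$U{\left(d \right)} = \frac{21}{d}$
$s{\left(K \right)} = 4$
$96615 + s{\left(U{\left(11 + 10 \right)} \right)} = 96615 + 4 = 96619$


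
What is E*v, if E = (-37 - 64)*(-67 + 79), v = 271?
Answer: -328452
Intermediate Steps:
E = -1212 (E = -101*12 = -1212)
E*v = -1212*271 = -328452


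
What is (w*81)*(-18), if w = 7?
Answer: -10206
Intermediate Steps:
(w*81)*(-18) = (7*81)*(-18) = 567*(-18) = -10206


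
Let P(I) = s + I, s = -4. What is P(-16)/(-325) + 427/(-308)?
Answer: -3789/2860 ≈ -1.3248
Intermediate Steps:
P(I) = -4 + I
P(-16)/(-325) + 427/(-308) = (-4 - 16)/(-325) + 427/(-308) = -20*(-1/325) + 427*(-1/308) = 4/65 - 61/44 = -3789/2860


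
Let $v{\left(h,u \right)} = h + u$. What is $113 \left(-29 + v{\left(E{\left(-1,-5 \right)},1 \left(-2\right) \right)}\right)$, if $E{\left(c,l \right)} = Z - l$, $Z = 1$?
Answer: $-2825$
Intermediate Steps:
$E{\left(c,l \right)} = 1 - l$
$113 \left(-29 + v{\left(E{\left(-1,-5 \right)},1 \left(-2\right) \right)}\right) = 113 \left(-29 + \left(\left(1 - -5\right) + 1 \left(-2\right)\right)\right) = 113 \left(-29 + \left(\left(1 + 5\right) - 2\right)\right) = 113 \left(-29 + \left(6 - 2\right)\right) = 113 \left(-29 + 4\right) = 113 \left(-25\right) = -2825$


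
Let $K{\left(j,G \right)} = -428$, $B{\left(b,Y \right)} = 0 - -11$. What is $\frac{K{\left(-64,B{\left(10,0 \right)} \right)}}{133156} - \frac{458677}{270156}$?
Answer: $- \frac{15297805345}{8993223084} \approx -1.701$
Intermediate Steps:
$B{\left(b,Y \right)} = 11$ ($B{\left(b,Y \right)} = 0 + 11 = 11$)
$\frac{K{\left(-64,B{\left(10,0 \right)} \right)}}{133156} - \frac{458677}{270156} = - \frac{428}{133156} - \frac{458677}{270156} = \left(-428\right) \frac{1}{133156} - \frac{458677}{270156} = - \frac{107}{33289} - \frac{458677}{270156} = - \frac{15297805345}{8993223084}$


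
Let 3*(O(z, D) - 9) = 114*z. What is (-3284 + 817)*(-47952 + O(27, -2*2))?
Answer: 115744239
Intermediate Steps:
O(z, D) = 9 + 38*z (O(z, D) = 9 + (114*z)/3 = 9 + 38*z)
(-3284 + 817)*(-47952 + O(27, -2*2)) = (-3284 + 817)*(-47952 + (9 + 38*27)) = -2467*(-47952 + (9 + 1026)) = -2467*(-47952 + 1035) = -2467*(-46917) = 115744239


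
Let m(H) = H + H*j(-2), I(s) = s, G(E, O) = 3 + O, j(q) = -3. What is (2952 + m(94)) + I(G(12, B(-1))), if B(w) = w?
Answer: 2766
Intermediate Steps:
m(H) = -2*H (m(H) = H + H*(-3) = H - 3*H = -2*H)
(2952 + m(94)) + I(G(12, B(-1))) = (2952 - 2*94) + (3 - 1) = (2952 - 188) + 2 = 2764 + 2 = 2766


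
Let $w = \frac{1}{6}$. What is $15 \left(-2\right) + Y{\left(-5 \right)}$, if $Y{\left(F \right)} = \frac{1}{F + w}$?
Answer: $- \frac{876}{29} \approx -30.207$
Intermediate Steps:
$w = \frac{1}{6} \approx 0.16667$
$Y{\left(F \right)} = \frac{1}{\frac{1}{6} + F}$ ($Y{\left(F \right)} = \frac{1}{F + \frac{1}{6}} = \frac{1}{\frac{1}{6} + F}$)
$15 \left(-2\right) + Y{\left(-5 \right)} = 15 \left(-2\right) + \frac{6}{1 + 6 \left(-5\right)} = -30 + \frac{6}{1 - 30} = -30 + \frac{6}{-29} = -30 + 6 \left(- \frac{1}{29}\right) = -30 - \frac{6}{29} = - \frac{876}{29}$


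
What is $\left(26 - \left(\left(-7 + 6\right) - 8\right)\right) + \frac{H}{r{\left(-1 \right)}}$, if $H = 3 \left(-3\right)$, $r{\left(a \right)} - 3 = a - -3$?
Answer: $\frac{166}{5} \approx 33.2$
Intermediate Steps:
$r{\left(a \right)} = 6 + a$ ($r{\left(a \right)} = 3 + \left(a - -3\right) = 3 + \left(a + 3\right) = 3 + \left(3 + a\right) = 6 + a$)
$H = -9$
$\left(26 - \left(\left(-7 + 6\right) - 8\right)\right) + \frac{H}{r{\left(-1 \right)}} = \left(26 - \left(\left(-7 + 6\right) - 8\right)\right) - \frac{9}{6 - 1} = \left(26 - \left(-1 - 8\right)\right) - \frac{9}{5} = \left(26 - -9\right) - \frac{9}{5} = \left(26 + 9\right) - \frac{9}{5} = 35 - \frac{9}{5} = \frac{166}{5}$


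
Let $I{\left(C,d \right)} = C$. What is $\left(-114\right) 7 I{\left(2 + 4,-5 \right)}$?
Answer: $-4788$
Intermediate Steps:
$\left(-114\right) 7 I{\left(2 + 4,-5 \right)} = \left(-114\right) 7 \left(2 + 4\right) = \left(-798\right) 6 = -4788$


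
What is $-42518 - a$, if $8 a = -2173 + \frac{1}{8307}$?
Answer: $- \frac{1403762549}{33228} \approx -42246.0$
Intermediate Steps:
$a = - \frac{9025555}{33228}$ ($a = \frac{-2173 + \frac{1}{8307}}{8} = \frac{1}{8} \left(- \frac{18051110}{8307}\right) = - \frac{9025555}{33228} \approx -271.63$)
$-42518 - a = -42518 - - \frac{9025555}{33228} = -42518 + \frac{9025555}{33228} = - \frac{1403762549}{33228}$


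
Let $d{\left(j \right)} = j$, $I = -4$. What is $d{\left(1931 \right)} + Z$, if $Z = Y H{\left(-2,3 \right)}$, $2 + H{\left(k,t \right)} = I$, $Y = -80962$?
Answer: $487703$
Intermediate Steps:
$H{\left(k,t \right)} = -6$ ($H{\left(k,t \right)} = -2 - 4 = -6$)
$Z = 485772$ ($Z = \left(-80962\right) \left(-6\right) = 485772$)
$d{\left(1931 \right)} + Z = 1931 + 485772 = 487703$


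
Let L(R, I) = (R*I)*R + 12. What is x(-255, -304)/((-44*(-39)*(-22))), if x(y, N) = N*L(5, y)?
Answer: -80598/1573 ≈ -51.238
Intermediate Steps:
L(R, I) = 12 + I*R² (L(R, I) = (I*R)*R + 12 = I*R² + 12 = 12 + I*R²)
x(y, N) = N*(12 + 25*y) (x(y, N) = N*(12 + y*5²) = N*(12 + y*25) = N*(12 + 25*y))
x(-255, -304)/((-44*(-39)*(-22))) = (-304*(12 + 25*(-255)))/((-44*(-39)*(-22))) = (-304*(12 - 6375))/((1716*(-22))) = -304*(-6363)/(-37752) = 1934352*(-1/37752) = -80598/1573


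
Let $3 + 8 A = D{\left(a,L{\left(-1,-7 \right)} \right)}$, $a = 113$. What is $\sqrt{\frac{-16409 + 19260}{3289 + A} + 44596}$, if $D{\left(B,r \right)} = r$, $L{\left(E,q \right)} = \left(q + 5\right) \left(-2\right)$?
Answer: $\frac{2 \sqrt{157539335043}}{3759} \approx 211.18$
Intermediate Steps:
$L{\left(E,q \right)} = -10 - 2 q$ ($L{\left(E,q \right)} = \left(5 + q\right) \left(-2\right) = -10 - 2 q$)
$A = \frac{1}{8}$ ($A = - \frac{3}{8} + \frac{-10 - -14}{8} = - \frac{3}{8} + \frac{-10 + 14}{8} = - \frac{3}{8} + \frac{1}{8} \cdot 4 = - \frac{3}{8} + \frac{1}{2} = \frac{1}{8} \approx 0.125$)
$\sqrt{\frac{-16409 + 19260}{3289 + A} + 44596} = \sqrt{\frac{-16409 + 19260}{3289 + \frac{1}{8}} + 44596} = \sqrt{\frac{2851}{\frac{26313}{8}} + 44596} = \sqrt{2851 \cdot \frac{8}{26313} + 44596} = \sqrt{\frac{22808}{26313} + 44596} = \sqrt{\frac{1173477356}{26313}} = \frac{2 \sqrt{157539335043}}{3759}$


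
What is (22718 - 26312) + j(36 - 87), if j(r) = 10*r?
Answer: -4104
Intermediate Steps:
(22718 - 26312) + j(36 - 87) = (22718 - 26312) + 10*(36 - 87) = -3594 + 10*(-51) = -3594 - 510 = -4104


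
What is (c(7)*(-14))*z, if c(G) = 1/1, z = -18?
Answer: 252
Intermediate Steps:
c(G) = 1
(c(7)*(-14))*z = (1*(-14))*(-18) = -14*(-18) = 252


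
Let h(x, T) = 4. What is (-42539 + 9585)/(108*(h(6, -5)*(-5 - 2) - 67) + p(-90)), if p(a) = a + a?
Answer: 16477/5220 ≈ 3.1565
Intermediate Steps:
p(a) = 2*a
(-42539 + 9585)/(108*(h(6, -5)*(-5 - 2) - 67) + p(-90)) = (-42539 + 9585)/(108*(4*(-5 - 2) - 67) + 2*(-90)) = -32954/(108*(4*(-7) - 67) - 180) = -32954/(108*(-28 - 67) - 180) = -32954/(108*(-95) - 180) = -32954/(-10260 - 180) = -32954/(-10440) = -32954*(-1/10440) = 16477/5220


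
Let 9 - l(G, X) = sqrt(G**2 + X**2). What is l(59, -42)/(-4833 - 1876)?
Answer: -9/6709 + sqrt(5245)/6709 ≈ 0.0094533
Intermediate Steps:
l(G, X) = 9 - sqrt(G**2 + X**2)
l(59, -42)/(-4833 - 1876) = (9 - sqrt(59**2 + (-42)**2))/(-4833 - 1876) = (9 - sqrt(3481 + 1764))/(-6709) = (9 - sqrt(5245))*(-1/6709) = -9/6709 + sqrt(5245)/6709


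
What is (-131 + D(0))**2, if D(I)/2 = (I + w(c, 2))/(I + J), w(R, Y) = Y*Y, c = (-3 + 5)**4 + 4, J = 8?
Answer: 16900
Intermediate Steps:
c = 20 (c = 2**4 + 4 = 16 + 4 = 20)
w(R, Y) = Y**2
D(I) = 2*(4 + I)/(8 + I) (D(I) = 2*((I + 2**2)/(I + 8)) = 2*((I + 4)/(8 + I)) = 2*((4 + I)/(8 + I)) = 2*(4 + I)/(8 + I))
(-131 + D(0))**2 = (-131 + 2*(4 + 0)/(8 + 0))**2 = (-131 + 2*4/8)**2 = (-131 + 2*(1/8)*4)**2 = (-131 + 1)**2 = (-130)**2 = 16900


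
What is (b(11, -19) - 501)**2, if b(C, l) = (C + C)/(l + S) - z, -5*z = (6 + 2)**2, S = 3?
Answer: 383493889/1600 ≈ 2.3968e+5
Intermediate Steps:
z = -64/5 (z = -(6 + 2)**2/5 = -1/5*8**2 = -1/5*64 = -64/5 ≈ -12.800)
b(C, l) = 64/5 + 2*C/(3 + l) (b(C, l) = (C + C)/(l + 3) - 1*(-64/5) = (2*C)/(3 + l) + 64/5 = 2*C/(3 + l) + 64/5 = 64/5 + 2*C/(3 + l))
(b(11, -19) - 501)**2 = (2*(96 + 5*11 + 32*(-19))/(5*(3 - 19)) - 501)**2 = ((2/5)*(96 + 55 - 608)/(-16) - 501)**2 = ((2/5)*(-1/16)*(-457) - 501)**2 = (457/40 - 501)**2 = (-19583/40)**2 = 383493889/1600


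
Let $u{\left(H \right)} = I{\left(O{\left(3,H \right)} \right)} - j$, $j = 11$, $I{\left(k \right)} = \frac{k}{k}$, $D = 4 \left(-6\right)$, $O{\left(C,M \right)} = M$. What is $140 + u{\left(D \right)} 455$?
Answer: $-4410$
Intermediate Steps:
$D = -24$
$I{\left(k \right)} = 1$
$u{\left(H \right)} = -10$ ($u{\left(H \right)} = 1 - 11 = -10$)
$140 + u{\left(D \right)} 455 = 140 - 4550 = -4410$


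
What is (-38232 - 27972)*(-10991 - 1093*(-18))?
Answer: -574849332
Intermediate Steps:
(-38232 - 27972)*(-10991 - 1093*(-18)) = -66204*(-10991 + 19674) = -66204*8683 = -574849332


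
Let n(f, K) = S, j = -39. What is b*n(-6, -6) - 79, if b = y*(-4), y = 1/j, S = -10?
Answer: -3121/39 ≈ -80.026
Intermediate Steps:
n(f, K) = -10
y = -1/39 (y = 1/(-39) = -1/39 ≈ -0.025641)
b = 4/39 (b = -1/39*(-4) = 4/39 ≈ 0.10256)
b*n(-6, -6) - 79 = (4/39)*(-10) - 79 = -40/39 - 79 = -3121/39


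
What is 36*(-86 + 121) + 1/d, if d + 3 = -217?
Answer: 277199/220 ≈ 1260.0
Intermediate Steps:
d = -220 (d = -3 - 217 = -220)
36*(-86 + 121) + 1/d = 36*(-86 + 121) + 1/(-220) = 36*35 + 1*(-1/220) = 1260 - 1/220 = 277199/220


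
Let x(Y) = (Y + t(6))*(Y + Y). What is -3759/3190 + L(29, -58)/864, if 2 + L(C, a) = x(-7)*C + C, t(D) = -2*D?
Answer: 10723007/1378080 ≈ 7.7811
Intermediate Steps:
x(Y) = 2*Y*(-12 + Y) (x(Y) = (Y - 2*6)*(Y + Y) = (Y - 12)*(2*Y) = (-12 + Y)*(2*Y) = 2*Y*(-12 + Y))
L(C, a) = -2 + 267*C (L(C, a) = -2 + ((2*(-7)*(-12 - 7))*C + C) = -2 + ((2*(-7)*(-19))*C + C) = -2 + (266*C + C) = -2 + 267*C)
-3759/3190 + L(29, -58)/864 = -3759/3190 + (-2 + 267*29)/864 = -3759*1/3190 + (-2 + 7743)*(1/864) = -3759/3190 + 7741*(1/864) = -3759/3190 + 7741/864 = 10723007/1378080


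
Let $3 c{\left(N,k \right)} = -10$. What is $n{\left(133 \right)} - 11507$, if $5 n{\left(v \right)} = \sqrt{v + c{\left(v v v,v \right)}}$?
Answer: $-11507 + \frac{\sqrt{1167}}{15} \approx -11505.0$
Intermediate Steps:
$c{\left(N,k \right)} = - \frac{10}{3}$ ($c{\left(N,k \right)} = \frac{1}{3} \left(-10\right) = - \frac{10}{3}$)
$n{\left(v \right)} = \frac{\sqrt{- \frac{10}{3} + v}}{5}$ ($n{\left(v \right)} = \frac{\sqrt{v - \frac{10}{3}}}{5} = \frac{\sqrt{- \frac{10}{3} + v}}{5}$)
$n{\left(133 \right)} - 11507 = \frac{\sqrt{-30 + 9 \cdot 133}}{15} - 11507 = \frac{\sqrt{-30 + 1197}}{15} - 11507 = \frac{\sqrt{1167}}{15} - 11507 = -11507 + \frac{\sqrt{1167}}{15}$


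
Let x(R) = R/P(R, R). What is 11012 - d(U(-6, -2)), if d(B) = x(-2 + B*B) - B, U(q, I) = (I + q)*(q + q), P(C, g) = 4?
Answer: 17609/2 ≈ 8804.5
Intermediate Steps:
U(q, I) = 2*q*(I + q) (U(q, I) = (I + q)*(2*q) = 2*q*(I + q))
x(R) = R/4
d(B) = -1/2 - B + B**2/4 (d(B) = (-2 + B*B)/4 - B = (-2 + B**2)/4 - B = (-1/2 + B**2/4) - B = -1/2 - B + B**2/4)
11012 - d(U(-6, -2)) = 11012 - (-1/2 - 2*(-6)*(-2 - 6) + (2*(-6)*(-2 - 6))**2/4) = 11012 - (-1/2 - 2*(-6)*(-8) + (2*(-6)*(-8))**2/4) = 11012 - (-1/2 - 1*96 + (1/4)*96**2) = 11012 - (-1/2 - 96 + (1/4)*9216) = 11012 - (-1/2 - 96 + 2304) = 11012 - 1*4415/2 = 11012 - 4415/2 = 17609/2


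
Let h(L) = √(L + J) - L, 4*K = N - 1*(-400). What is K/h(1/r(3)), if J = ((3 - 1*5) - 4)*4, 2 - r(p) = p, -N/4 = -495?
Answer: 595/26 - 2975*I/26 ≈ 22.885 - 114.42*I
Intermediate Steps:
N = 1980 (N = -4*(-495) = 1980)
r(p) = 2 - p
K = 595 (K = (1980 - 1*(-400))/4 = (1980 + 400)/4 = (¼)*2380 = 595)
J = -24 (J = ((3 - 5) - 4)*4 = (-2 - 4)*4 = -6*4 = -24)
h(L) = √(-24 + L) - L (h(L) = √(L - 24) - L = √(-24 + L) - L)
K/h(1/r(3)) = 595/(√(-24 + 1/(2 - 1*3)) - 1/(2 - 1*3)) = 595/(√(-24 + 1/(2 - 3)) - 1/(2 - 3)) = 595/(√(-24 + 1/(-1)) - 1/(-1)) = 595/(√(-24 - 1) - 1*(-1)) = 595/(√(-25) + 1) = 595/(5*I + 1) = 595/(1 + 5*I) = 595*((1 - 5*I)/26) = 595*(1 - 5*I)/26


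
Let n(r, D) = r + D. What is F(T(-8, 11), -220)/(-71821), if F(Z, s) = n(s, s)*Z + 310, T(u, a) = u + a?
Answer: 1010/71821 ≈ 0.014063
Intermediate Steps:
n(r, D) = D + r
T(u, a) = a + u
F(Z, s) = 310 + 2*Z*s (F(Z, s) = (s + s)*Z + 310 = (2*s)*Z + 310 = 2*Z*s + 310 = 310 + 2*Z*s)
F(T(-8, 11), -220)/(-71821) = (310 + 2*(11 - 8)*(-220))/(-71821) = (310 + 2*3*(-220))*(-1/71821) = (310 - 1320)*(-1/71821) = -1010*(-1/71821) = 1010/71821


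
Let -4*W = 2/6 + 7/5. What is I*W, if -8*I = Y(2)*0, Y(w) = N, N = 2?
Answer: 0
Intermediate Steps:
Y(w) = 2
W = -13/30 (W = -(2/6 + 7/5)/4 = -(2*(1/6) + 7*(1/5))/4 = -(1/3 + 7/5)/4 = -1/4*26/15 = -13/30 ≈ -0.43333)
I = 0 (I = -0/4 = -1/8*0 = 0)
I*W = 0*(-13/30) = 0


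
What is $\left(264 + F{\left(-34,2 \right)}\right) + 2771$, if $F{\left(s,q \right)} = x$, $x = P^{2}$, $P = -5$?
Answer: $3060$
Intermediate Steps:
$x = 25$ ($x = \left(-5\right)^{2} = 25$)
$F{\left(s,q \right)} = 25$
$\left(264 + F{\left(-34,2 \right)}\right) + 2771 = \left(264 + 25\right) + 2771 = 289 + 2771 = 3060$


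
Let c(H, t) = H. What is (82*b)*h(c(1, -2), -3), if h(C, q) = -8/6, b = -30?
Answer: 3280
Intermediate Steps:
h(C, q) = -4/3 (h(C, q) = -8*1/6 = -4/3)
(82*b)*h(c(1, -2), -3) = (82*(-30))*(-4/3) = -2460*(-4/3) = 3280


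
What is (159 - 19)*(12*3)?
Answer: 5040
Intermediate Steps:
(159 - 19)*(12*3) = 140*36 = 5040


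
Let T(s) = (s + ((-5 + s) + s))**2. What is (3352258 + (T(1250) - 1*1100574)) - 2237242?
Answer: 14039467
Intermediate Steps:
T(s) = (-5 + 3*s)**2 (T(s) = (s + (-5 + 2*s))**2 = (-5 + 3*s)**2)
(3352258 + (T(1250) - 1*1100574)) - 2237242 = (3352258 + ((-5 + 3*1250)**2 - 1*1100574)) - 2237242 = (3352258 + ((-5 + 3750)**2 - 1100574)) - 2237242 = (3352258 + (3745**2 - 1100574)) - 2237242 = (3352258 + (14025025 - 1100574)) - 2237242 = (3352258 + 12924451) - 2237242 = 16276709 - 2237242 = 14039467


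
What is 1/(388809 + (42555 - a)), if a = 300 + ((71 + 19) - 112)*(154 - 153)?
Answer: 1/431086 ≈ 2.3197e-6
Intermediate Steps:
a = 278 (a = 300 + (90 - 112)*1 = 300 - 22*1 = 300 - 22 = 278)
1/(388809 + (42555 - a)) = 1/(388809 + (42555 - 1*278)) = 1/(388809 + (42555 - 278)) = 1/(388809 + 42277) = 1/431086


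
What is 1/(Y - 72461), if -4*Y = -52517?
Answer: -4/237327 ≈ -1.6854e-5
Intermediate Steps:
Y = 52517/4 (Y = -¼*(-52517) = 52517/4 ≈ 13129.)
1/(Y - 72461) = 1/(52517/4 - 72461) = 1/(-237327/4) = -4/237327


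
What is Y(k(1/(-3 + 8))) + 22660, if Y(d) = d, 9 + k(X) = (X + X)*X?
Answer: 566277/25 ≈ 22651.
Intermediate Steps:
k(X) = -9 + 2*X**2 (k(X) = -9 + (X + X)*X = -9 + (2*X)*X = -9 + 2*X**2)
Y(k(1/(-3 + 8))) + 22660 = (-9 + 2*(1/(-3 + 8))**2) + 22660 = (-9 + 2*(1/5)**2) + 22660 = (-9 + 2*(1/25)) + 22660 = (-9 + 2/25) + 22660 = -223/25 + 22660 = 566277/25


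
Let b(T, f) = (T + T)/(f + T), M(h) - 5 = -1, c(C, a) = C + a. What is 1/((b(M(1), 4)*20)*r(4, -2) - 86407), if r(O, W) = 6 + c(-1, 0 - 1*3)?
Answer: -1/86367 ≈ -1.1578e-5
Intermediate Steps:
M(h) = 4 (M(h) = 5 - 1 = 4)
b(T, f) = 2*T/(T + f) (b(T, f) = (2*T)/(T + f) = 2*T/(T + f))
r(O, W) = 2 (r(O, W) = 6 + (-1 + (0 - 1*3)) = 6 + (-1 + (0 - 3)) = 6 + (-1 - 3) = 6 - 4 = 2)
1/((b(M(1), 4)*20)*r(4, -2) - 86407) = 1/(((2*4/(4 + 4))*20)*2 - 86407) = 1/(((2*4/8)*20)*2 - 86407) = 1/(((2*4*(⅛))*20)*2 - 86407) = 1/((1*20)*2 - 86407) = 1/(20*2 - 86407) = 1/(40 - 86407) = 1/(-86367) = -1/86367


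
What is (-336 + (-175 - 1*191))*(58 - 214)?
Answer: 109512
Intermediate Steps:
(-336 + (-175 - 1*191))*(58 - 214) = (-336 + (-175 - 191))*(-156) = (-336 - 366)*(-156) = -702*(-156) = 109512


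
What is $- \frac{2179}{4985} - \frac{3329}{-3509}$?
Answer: $\frac{8948954}{17492365} \approx 0.51159$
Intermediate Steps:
$- \frac{2179}{4985} - \frac{3329}{-3509} = \left(-2179\right) \frac{1}{4985} - - \frac{3329}{3509} = - \frac{2179}{4985} + \frac{3329}{3509} = \frac{8948954}{17492365}$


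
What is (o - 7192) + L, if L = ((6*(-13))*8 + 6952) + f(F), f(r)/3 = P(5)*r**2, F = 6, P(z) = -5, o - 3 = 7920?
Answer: 6519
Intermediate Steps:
o = 7923 (o = 3 + 7920 = 7923)
f(r) = -15*r**2 (f(r) = 3*(-5*r**2) = -15*r**2)
L = 5788 (L = ((6*(-13))*8 + 6952) - 15*6**2 = (-78*8 + 6952) - 15*36 = (-624 + 6952) - 540 = 6328 - 540 = 5788)
(o - 7192) + L = (7923 - 7192) + 5788 = 731 + 5788 = 6519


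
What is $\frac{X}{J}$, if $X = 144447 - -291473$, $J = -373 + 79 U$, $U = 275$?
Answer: $\frac{54490}{2669} \approx 20.416$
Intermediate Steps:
$J = 21352$ ($J = -373 + 79 \cdot 275 = -373 + 21725 = 21352$)
$X = 435920$ ($X = 144447 + 291473 = 435920$)
$\frac{X}{J} = \frac{435920}{21352} = 435920 \cdot \frac{1}{21352} = \frac{54490}{2669}$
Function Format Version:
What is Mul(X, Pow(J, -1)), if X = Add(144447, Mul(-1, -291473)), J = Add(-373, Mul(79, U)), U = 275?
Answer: Rational(54490, 2669) ≈ 20.416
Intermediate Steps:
J = 21352 (J = Add(-373, Mul(79, 275)) = Add(-373, 21725) = 21352)
X = 435920 (X = Add(144447, 291473) = 435920)
Mul(X, Pow(J, -1)) = Mul(435920, Pow(21352, -1)) = Mul(435920, Rational(1, 21352)) = Rational(54490, 2669)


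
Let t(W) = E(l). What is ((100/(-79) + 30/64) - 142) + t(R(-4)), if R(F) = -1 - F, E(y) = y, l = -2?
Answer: -366047/2528 ≈ -144.80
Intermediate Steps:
t(W) = -2
((100/(-79) + 30/64) - 142) + t(R(-4)) = ((100/(-79) + 30/64) - 142) - 2 = ((100*(-1/79) + 30*(1/64)) - 142) - 2 = ((-100/79 + 15/32) - 142) - 2 = (-2015/2528 - 142) - 2 = -360991/2528 - 2 = -366047/2528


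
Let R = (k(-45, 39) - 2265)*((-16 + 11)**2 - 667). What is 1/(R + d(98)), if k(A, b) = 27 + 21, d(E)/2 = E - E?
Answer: 1/1423314 ≈ 7.0259e-7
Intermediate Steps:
d(E) = 0 (d(E) = 2*(E - E) = 2*0 = 0)
k(A, b) = 48
R = 1423314 (R = (48 - 2265)*((-16 + 11)**2 - 667) = -2217*((-5)**2 - 667) = -2217*(25 - 667) = -2217*(-642) = 1423314)
1/(R + d(98)) = 1/(1423314 + 0) = 1/1423314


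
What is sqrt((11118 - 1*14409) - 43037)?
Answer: 2*I*sqrt(11582) ≈ 215.24*I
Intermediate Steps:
sqrt((11118 - 1*14409) - 43037) = sqrt((11118 - 14409) - 43037) = sqrt(-3291 - 43037) = sqrt(-46328) = 2*I*sqrt(11582)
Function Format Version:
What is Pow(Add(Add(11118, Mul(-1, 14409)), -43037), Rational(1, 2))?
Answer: Mul(2, I, Pow(11582, Rational(1, 2))) ≈ Mul(215.24, I)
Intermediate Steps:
Pow(Add(Add(11118, Mul(-1, 14409)), -43037), Rational(1, 2)) = Pow(Add(Add(11118, -14409), -43037), Rational(1, 2)) = Pow(Add(-3291, -43037), Rational(1, 2)) = Pow(-46328, Rational(1, 2)) = Mul(2, I, Pow(11582, Rational(1, 2)))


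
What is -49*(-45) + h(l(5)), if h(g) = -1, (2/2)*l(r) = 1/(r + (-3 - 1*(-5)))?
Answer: 2204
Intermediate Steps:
l(r) = 1/(2 + r) (l(r) = 1/(r + (-3 - 1*(-5))) = 1/(r + (-3 + 5)) = 1/(r + 2) = 1/(2 + r))
-49*(-45) + h(l(5)) = -49*(-45) - 1 = 2205 - 1 = 2204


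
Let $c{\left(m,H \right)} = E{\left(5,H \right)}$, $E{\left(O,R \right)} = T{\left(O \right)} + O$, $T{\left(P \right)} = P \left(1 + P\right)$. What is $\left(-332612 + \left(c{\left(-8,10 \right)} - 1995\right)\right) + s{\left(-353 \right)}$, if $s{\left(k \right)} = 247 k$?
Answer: $-421763$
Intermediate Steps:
$E{\left(O,R \right)} = O + O \left(1 + O\right)$ ($E{\left(O,R \right)} = O \left(1 + O\right) + O = O + O \left(1 + O\right)$)
$c{\left(m,H \right)} = 35$ ($c{\left(m,H \right)} = 5 \left(2 + 5\right) = 5 \cdot 7 = 35$)
$\left(-332612 + \left(c{\left(-8,10 \right)} - 1995\right)\right) + s{\left(-353 \right)} = \left(-332612 + \left(35 - 1995\right)\right) + 247 \left(-353\right) = \left(-332612 + \left(35 - 1995\right)\right) - 87191 = \left(-332612 - 1960\right) - 87191 = -334572 - 87191 = -421763$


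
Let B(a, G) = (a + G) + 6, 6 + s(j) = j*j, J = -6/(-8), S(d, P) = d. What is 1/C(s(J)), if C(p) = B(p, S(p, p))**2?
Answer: 64/1521 ≈ 0.042078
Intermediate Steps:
J = 3/4 (J = -6*(-1/8) = 3/4 ≈ 0.75000)
s(j) = -6 + j**2 (s(j) = -6 + j*j = -6 + j**2)
B(a, G) = 6 + G + a (B(a, G) = (G + a) + 6 = 6 + G + a)
C(p) = (6 + 2*p)**2 (C(p) = (6 + p + p)**2 = (6 + 2*p)**2)
1/C(s(J)) = 1/(4*(3 + (-6 + (3/4)**2))**2) = 1/(4*(3 + (-6 + 9/16))**2) = 1/(4*(3 - 87/16)**2) = 1/(4*(-39/16)**2) = 1/(4*(1521/256)) = 1/(1521/64) = 64/1521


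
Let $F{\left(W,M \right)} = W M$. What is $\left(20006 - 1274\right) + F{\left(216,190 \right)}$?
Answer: $59772$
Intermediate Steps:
$F{\left(W,M \right)} = M W$
$\left(20006 - 1274\right) + F{\left(216,190 \right)} = \left(20006 - 1274\right) + 190 \cdot 216 = \left(20006 - 1274\right) + 41040 = 18732 + 41040 = 59772$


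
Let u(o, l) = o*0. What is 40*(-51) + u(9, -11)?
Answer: -2040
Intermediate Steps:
u(o, l) = 0
40*(-51) + u(9, -11) = 40*(-51) + 0 = -2040 + 0 = -2040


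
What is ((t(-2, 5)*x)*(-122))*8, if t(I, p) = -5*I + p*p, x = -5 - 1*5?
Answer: 341600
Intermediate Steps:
x = -10 (x = -5 - 5 = -10)
t(I, p) = p**2 - 5*I (t(I, p) = -5*I + p**2 = p**2 - 5*I)
((t(-2, 5)*x)*(-122))*8 = (((5**2 - 5*(-2))*(-10))*(-122))*8 = (((25 + 10)*(-10))*(-122))*8 = ((35*(-10))*(-122))*8 = -350*(-122)*8 = 42700*8 = 341600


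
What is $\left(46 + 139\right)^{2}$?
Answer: $34225$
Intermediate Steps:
$\left(46 + 139\right)^{2} = 185^{2} = 34225$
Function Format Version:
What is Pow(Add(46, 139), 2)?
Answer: 34225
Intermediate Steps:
Pow(Add(46, 139), 2) = Pow(185, 2) = 34225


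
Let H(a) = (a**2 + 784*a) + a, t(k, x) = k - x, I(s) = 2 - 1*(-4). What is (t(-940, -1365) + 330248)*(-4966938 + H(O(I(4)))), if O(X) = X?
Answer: -1640862915216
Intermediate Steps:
I(s) = 6 (I(s) = 2 + 4 = 6)
H(a) = a**2 + 785*a
(t(-940, -1365) + 330248)*(-4966938 + H(O(I(4)))) = ((-940 - 1*(-1365)) + 330248)*(-4966938 + 6*(785 + 6)) = ((-940 + 1365) + 330248)*(-4966938 + 6*791) = (425 + 330248)*(-4966938 + 4746) = 330673*(-4962192) = -1640862915216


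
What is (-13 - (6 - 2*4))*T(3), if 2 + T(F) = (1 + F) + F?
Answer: -55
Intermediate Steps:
T(F) = -1 + 2*F (T(F) = -2 + ((1 + F) + F) = -2 + (1 + 2*F) = -1 + 2*F)
(-13 - (6 - 2*4))*T(3) = (-13 - (6 - 2*4))*(-1 + 2*3) = (-13 - (6 - 8))*(-1 + 6) = (-13 - 1*(-2))*5 = (-13 + 2)*5 = -11*5 = -55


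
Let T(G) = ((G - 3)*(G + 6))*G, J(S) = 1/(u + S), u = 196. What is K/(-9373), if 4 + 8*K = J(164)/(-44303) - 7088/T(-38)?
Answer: 47930973449/931626209666880 ≈ 5.1449e-5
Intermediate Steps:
J(S) = 1/(196 + S)
T(G) = G*(-3 + G)*(6 + G) (T(G) = ((-3 + G)*(6 + G))*G = G*(-3 + G)*(6 + G))
K = -47930973449/99394666560 (K = -½ + (1/((196 + 164)*(-44303)) - 7088*(-1/(38*(-18 + (-38)² + 3*(-38)))))/8 = -½ + (-1/44303/360 - 7088*(-1/(38*(-18 + 1444 - 114))))/8 = -½ + ((1/360)*(-1/44303) - 7088/((-38*1312)))/8 = -½ + (-1/15949080 - 7088/(-49856))/8 = -½ + (-1/15949080 - 7088*(-1/49856))/8 = -½ + (-1/15949080 + 443/3116)/8 = -½ + (⅛)*(1766359831/12424333320) = -½ + 1766359831/99394666560 = -47930973449/99394666560 ≈ -0.48223)
K/(-9373) = -47930973449/99394666560/(-9373) = -47930973449/99394666560*(-1/9373) = 47930973449/931626209666880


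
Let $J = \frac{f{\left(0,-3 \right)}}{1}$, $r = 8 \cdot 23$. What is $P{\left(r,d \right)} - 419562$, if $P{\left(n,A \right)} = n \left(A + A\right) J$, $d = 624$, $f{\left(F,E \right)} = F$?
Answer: $-419562$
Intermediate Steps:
$r = 184$
$J = 0$ ($J = \frac{0}{1} = 0 \cdot 1 = 0$)
$P{\left(n,A \right)} = 0$ ($P{\left(n,A \right)} = n \left(A + A\right) 0 = n 2 A 0 = 2 A n 0 = 0$)
$P{\left(r,d \right)} - 419562 = 0 - 419562 = -419562$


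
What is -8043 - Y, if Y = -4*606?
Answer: -5619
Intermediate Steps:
Y = -2424
-8043 - Y = -8043 - 1*(-2424) = -8043 + 2424 = -5619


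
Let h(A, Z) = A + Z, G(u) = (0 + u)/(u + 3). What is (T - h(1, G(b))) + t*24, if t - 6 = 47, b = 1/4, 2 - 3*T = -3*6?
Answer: 49826/39 ≈ 1277.6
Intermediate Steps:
T = 20/3 (T = 2/3 - (-1)*6 = 2/3 - 1/3*(-18) = 2/3 + 6 = 20/3 ≈ 6.6667)
b = 1/4 ≈ 0.25000
t = 53 (t = 6 + 47 = 53)
G(u) = u/(3 + u)
(T - h(1, G(b))) + t*24 = (20/3 - (1 + 1/(4*(3 + 1/4)))) + 53*24 = (20/3 - (1 + 1/(4*(13/4)))) + 1272 = (20/3 - (1 + (1/4)*(4/13))) + 1272 = (20/3 - (1 + 1/13)) + 1272 = (20/3 - 1*14/13) + 1272 = (20/3 - 14/13) + 1272 = 218/39 + 1272 = 49826/39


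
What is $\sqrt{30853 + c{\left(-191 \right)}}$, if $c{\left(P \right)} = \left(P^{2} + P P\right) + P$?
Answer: $2 \sqrt{25906} \approx 321.91$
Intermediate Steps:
$c{\left(P \right)} = P + 2 P^{2}$ ($c{\left(P \right)} = \left(P^{2} + P^{2}\right) + P = 2 P^{2} + P = P + 2 P^{2}$)
$\sqrt{30853 + c{\left(-191 \right)}} = \sqrt{30853 - 191 \left(1 + 2 \left(-191\right)\right)} = \sqrt{30853 - 191 \left(1 - 382\right)} = \sqrt{30853 - -72771} = \sqrt{30853 + 72771} = \sqrt{103624} = 2 \sqrt{25906}$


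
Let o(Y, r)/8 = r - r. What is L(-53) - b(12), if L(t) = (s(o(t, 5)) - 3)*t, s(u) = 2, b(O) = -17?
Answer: 70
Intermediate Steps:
o(Y, r) = 0 (o(Y, r) = 8*(r - r) = 8*0 = 0)
L(t) = -t (L(t) = (2 - 3)*t = -t)
L(-53) - b(12) = -1*(-53) - 1*(-17) = 53 + 17 = 70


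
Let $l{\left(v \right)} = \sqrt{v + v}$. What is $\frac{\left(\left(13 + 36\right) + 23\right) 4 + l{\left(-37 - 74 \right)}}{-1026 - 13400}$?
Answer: $- \frac{144}{7213} - \frac{i \sqrt{222}}{14426} \approx -0.019964 - 0.0010328 i$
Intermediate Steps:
$l{\left(v \right)} = \sqrt{2} \sqrt{v}$ ($l{\left(v \right)} = \sqrt{2 v} = \sqrt{2} \sqrt{v}$)
$\frac{\left(\left(13 + 36\right) + 23\right) 4 + l{\left(-37 - 74 \right)}}{-1026 - 13400} = \frac{\left(\left(13 + 36\right) + 23\right) 4 + \sqrt{2} \sqrt{-37 - 74}}{-1026 - 13400} = \frac{\left(49 + 23\right) 4 + \sqrt{2} \sqrt{-111}}{-14426} = \left(72 \cdot 4 + \sqrt{2} i \sqrt{111}\right) \left(- \frac{1}{14426}\right) = \left(288 + i \sqrt{222}\right) \left(- \frac{1}{14426}\right) = - \frac{144}{7213} - \frac{i \sqrt{222}}{14426}$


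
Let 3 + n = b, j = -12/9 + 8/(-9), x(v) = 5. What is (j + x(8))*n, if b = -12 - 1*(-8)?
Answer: -175/9 ≈ -19.444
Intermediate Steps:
b = -4 (b = -12 + 8 = -4)
j = -20/9 (j = -12*1/9 + 8*(-1/9) = -4/3 - 8/9 = -20/9 ≈ -2.2222)
n = -7 (n = -3 - 4 = -7)
(j + x(8))*n = (-20/9 + 5)*(-7) = (25/9)*(-7) = -175/9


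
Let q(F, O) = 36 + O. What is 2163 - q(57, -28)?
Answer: 2155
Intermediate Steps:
2163 - q(57, -28) = 2163 - (36 - 28) = 2163 - 1*8 = 2163 - 8 = 2155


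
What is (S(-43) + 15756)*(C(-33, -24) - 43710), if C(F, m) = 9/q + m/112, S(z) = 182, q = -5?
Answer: -24383872929/35 ≈ -6.9668e+8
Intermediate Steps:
C(F, m) = -9/5 + m/112 (C(F, m) = 9/(-5) + m/112 = 9*(-⅕) + m*(1/112) = -9/5 + m/112)
(S(-43) + 15756)*(C(-33, -24) - 43710) = (182 + 15756)*((-9/5 + (1/112)*(-24)) - 43710) = 15938*((-9/5 - 3/14) - 43710) = 15938*(-141/70 - 43710) = 15938*(-3059841/70) = -24383872929/35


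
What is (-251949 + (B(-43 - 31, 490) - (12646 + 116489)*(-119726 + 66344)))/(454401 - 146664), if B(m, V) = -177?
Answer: 765914716/34193 ≈ 22400.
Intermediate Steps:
(-251949 + (B(-43 - 31, 490) - (12646 + 116489)*(-119726 + 66344)))/(454401 - 146664) = (-251949 + (-177 - (12646 + 116489)*(-119726 + 66344)))/(454401 - 146664) = (-251949 + (-177 - 129135*(-53382)))/307737 = (-251949 + (-177 - 1*(-6893484570)))*(1/307737) = (-251949 + (-177 + 6893484570))*(1/307737) = (-251949 + 6893484393)*(1/307737) = 6893232444*(1/307737) = 765914716/34193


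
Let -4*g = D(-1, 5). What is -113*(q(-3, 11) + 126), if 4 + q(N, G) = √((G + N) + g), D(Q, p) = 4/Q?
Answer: -14125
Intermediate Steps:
g = 1 (g = -1/(-1) = -(-1) = -¼*(-4) = 1)
q(N, G) = -4 + √(1 + G + N) (q(N, G) = -4 + √((G + N) + 1) = -4 + √(1 + G + N))
-113*(q(-3, 11) + 126) = -113*((-4 + √(1 + 11 - 3)) + 126) = -113*((-4 + √9) + 126) = -113*((-4 + 3) + 126) = -113*(-1 + 126) = -113*125 = -14125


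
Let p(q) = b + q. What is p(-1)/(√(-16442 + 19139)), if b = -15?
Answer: -16*√2697/2697 ≈ -0.30809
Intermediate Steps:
p(q) = -15 + q
p(-1)/(√(-16442 + 19139)) = (-15 - 1)/(√(-16442 + 19139)) = -16*√2697/2697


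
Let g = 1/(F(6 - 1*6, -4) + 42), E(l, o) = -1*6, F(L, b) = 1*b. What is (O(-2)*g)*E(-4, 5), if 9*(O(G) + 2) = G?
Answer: 20/57 ≈ 0.35088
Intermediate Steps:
F(L, b) = b
O(G) = -2 + G/9
E(l, o) = -6
g = 1/38 (g = 1/(-4 + 42) = 1/38 ≈ 0.026316)
(O(-2)*g)*E(-4, 5) = ((-2 + (1/9)*(-2))*(1/38))*(-6) = ((-2 - 2/9)*(1/38))*(-6) = -20/9*1/38*(-6) = -10/171*(-6) = 20/57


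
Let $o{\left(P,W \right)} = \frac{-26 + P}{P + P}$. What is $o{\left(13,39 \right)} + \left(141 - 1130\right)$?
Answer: $- \frac{1979}{2} \approx -989.5$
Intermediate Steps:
$o{\left(P,W \right)} = \frac{-26 + P}{2 P}$
$o{\left(13,39 \right)} + \left(141 - 1130\right) = \frac{-26 + 13}{2 \cdot 13} + \left(141 - 1130\right) = \frac{1}{2} \cdot \frac{1}{13} \left(-13\right) - 989 = - \frac{1}{2} - 989 = - \frac{1979}{2}$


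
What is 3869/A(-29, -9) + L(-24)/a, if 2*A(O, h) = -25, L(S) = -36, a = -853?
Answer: -6599614/21325 ≈ -309.48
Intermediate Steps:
A(O, h) = -25/2 (A(O, h) = (1/2)*(-25) = -25/2)
3869/A(-29, -9) + L(-24)/a = 3869/(-25/2) - 36/(-853) = 3869*(-2/25) - 36*(-1/853) = -7738/25 + 36/853 = -6599614/21325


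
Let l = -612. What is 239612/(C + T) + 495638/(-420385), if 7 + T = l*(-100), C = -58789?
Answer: 24884444217/252651385 ≈ 98.493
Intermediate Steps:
T = 61193 (T = -7 - 612*(-100) = -7 + 61200 = 61193)
239612/(C + T) + 495638/(-420385) = 239612/(-58789 + 61193) + 495638/(-420385) = 239612/2404 + 495638*(-1/420385) = 239612*(1/2404) - 495638/420385 = 59903/601 - 495638/420385 = 24884444217/252651385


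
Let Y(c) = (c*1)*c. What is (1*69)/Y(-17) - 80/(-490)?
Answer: 5693/14161 ≈ 0.40202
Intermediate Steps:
Y(c) = c**2 (Y(c) = c*c = c**2)
(1*69)/Y(-17) - 80/(-490) = (1*69)/((-17)**2) - 80/(-490) = 69/289 - 80*(-1/490) = 69*(1/289) + 8/49 = 69/289 + 8/49 = 5693/14161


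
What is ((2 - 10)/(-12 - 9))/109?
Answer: 8/2289 ≈ 0.0034950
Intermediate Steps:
((2 - 10)/(-12 - 9))/109 = -8/(-21)*(1/109) = -8*(-1/21)*(1/109) = (8/21)*(1/109) = 8/2289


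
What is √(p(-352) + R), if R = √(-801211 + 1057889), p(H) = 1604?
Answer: √(1604 + √256678) ≈ 45.942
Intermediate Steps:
R = √256678 ≈ 506.63
√(p(-352) + R) = √(1604 + √256678)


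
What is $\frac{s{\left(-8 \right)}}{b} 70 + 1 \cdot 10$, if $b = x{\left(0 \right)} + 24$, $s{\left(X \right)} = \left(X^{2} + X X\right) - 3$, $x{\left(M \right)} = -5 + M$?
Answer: $\frac{8940}{19} \approx 470.53$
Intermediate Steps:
$s{\left(X \right)} = -3 + 2 X^{2}$ ($s{\left(X \right)} = \left(X^{2} + X^{2}\right) - 3 = 2 X^{2} - 3 = -3 + 2 X^{2}$)
$b = 19$ ($b = \left(-5 + 0\right) + 24 = -5 + 24 = 19$)
$\frac{s{\left(-8 \right)}}{b} 70 + 1 \cdot 10 = \frac{-3 + 2 \left(-8\right)^{2}}{19} \cdot 70 + 1 \cdot 10 = \left(-3 + 2 \cdot 64\right) \frac{1}{19} \cdot 70 + 10 = \left(-3 + 128\right) \frac{1}{19} \cdot 70 + 10 = 125 \cdot \frac{1}{19} \cdot 70 + 10 = \frac{125}{19} \cdot 70 + 10 = \frac{8750}{19} + 10 = \frac{8940}{19}$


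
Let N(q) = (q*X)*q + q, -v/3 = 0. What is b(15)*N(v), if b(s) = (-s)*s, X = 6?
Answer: 0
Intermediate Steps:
v = 0 (v = -3*0 = 0)
b(s) = -s²
N(q) = q + 6*q² (N(q) = (q*6)*q + q = (6*q)*q + q = 6*q² + q = q + 6*q²)
b(15)*N(v) = (-1*15²)*(0*(1 + 6*0)) = (-1*225)*(0*(1 + 0)) = -0 = -225*0 = 0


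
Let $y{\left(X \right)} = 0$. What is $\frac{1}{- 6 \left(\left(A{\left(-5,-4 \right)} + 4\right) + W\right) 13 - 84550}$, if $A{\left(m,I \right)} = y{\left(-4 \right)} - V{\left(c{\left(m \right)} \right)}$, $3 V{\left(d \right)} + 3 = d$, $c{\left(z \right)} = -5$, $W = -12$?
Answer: $- \frac{1}{84134} \approx -1.1886 \cdot 10^{-5}$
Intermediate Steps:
$V{\left(d \right)} = -1 + \frac{d}{3}$
$A{\left(m,I \right)} = \frac{8}{3}$ ($A{\left(m,I \right)} = 0 - \left(-1 + \frac{1}{3} \left(-5\right)\right) = 0 - \left(-1 - \frac{5}{3}\right) = 0 - - \frac{8}{3} = 0 + \frac{8}{3} = \frac{8}{3}$)
$\frac{1}{- 6 \left(\left(A{\left(-5,-4 \right)} + 4\right) + W\right) 13 - 84550} = \frac{1}{- 6 \left(\left(\frac{8}{3} + 4\right) - 12\right) 13 - 84550} = \frac{1}{- 6 \left(\frac{20}{3} - 12\right) 13 - 84550} = \frac{1}{\left(-6\right) \left(- \frac{16}{3}\right) 13 - 84550} = \frac{1}{32 \cdot 13 - 84550} = \frac{1}{416 - 84550} = \frac{1}{-84134} = - \frac{1}{84134}$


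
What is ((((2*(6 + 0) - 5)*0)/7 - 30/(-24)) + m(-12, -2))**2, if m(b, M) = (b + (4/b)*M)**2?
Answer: 21799561/1296 ≈ 16821.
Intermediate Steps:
m(b, M) = (b + 4*M/b)**2
((((2*(6 + 0) - 5)*0)/7 - 30/(-24)) + m(-12, -2))**2 = ((((2*(6 + 0) - 5)*0)/7 - 30/(-24)) + ((-12)**2 + 4*(-2))**2/(-12)**2)**2 = ((((2*6 - 5)*0)*(1/7) - 30*(-1/24)) + (144 - 8)**2/144)**2 = ((((12 - 5)*0)*(1/7) + 5/4) + (1/144)*136**2)**2 = (((7*0)*(1/7) + 5/4) + (1/144)*18496)**2 = ((0*(1/7) + 5/4) + 1156/9)**2 = ((0 + 5/4) + 1156/9)**2 = (5/4 + 1156/9)**2 = (4669/36)**2 = 21799561/1296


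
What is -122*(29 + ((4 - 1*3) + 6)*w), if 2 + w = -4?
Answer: 1586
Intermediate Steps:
w = -6 (w = -2 - 4 = -6)
-122*(29 + ((4 - 1*3) + 6)*w) = -122*(29 + ((4 - 1*3) + 6)*(-6)) = -122*(29 + ((4 - 3) + 6)*(-6)) = -122*(29 + (1 + 6)*(-6)) = -122*(29 + 7*(-6)) = -122*(29 - 42) = -122*(-13) = 1586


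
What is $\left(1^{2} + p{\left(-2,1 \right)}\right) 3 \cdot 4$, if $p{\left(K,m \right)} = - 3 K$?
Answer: $84$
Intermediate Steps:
$\left(1^{2} + p{\left(-2,1 \right)}\right) 3 \cdot 4 = \left(1^{2} - -6\right) 3 \cdot 4 = \left(1 + 6\right) 12 = 7 \cdot 12 = 84$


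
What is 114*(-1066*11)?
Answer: -1336764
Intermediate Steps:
114*(-1066*11) = 114*(-11726) = -1336764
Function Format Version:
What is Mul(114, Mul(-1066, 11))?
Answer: -1336764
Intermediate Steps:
Mul(114, Mul(-1066, 11)) = Mul(114, -11726) = -1336764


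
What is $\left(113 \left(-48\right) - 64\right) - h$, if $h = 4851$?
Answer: $-10339$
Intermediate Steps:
$\left(113 \left(-48\right) - 64\right) - h = \left(113 \left(-48\right) - 64\right) - 4851 = \left(-5424 - 64\right) - 4851 = -5488 - 4851 = -10339$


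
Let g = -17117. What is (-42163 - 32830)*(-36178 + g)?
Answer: 3996751935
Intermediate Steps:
(-42163 - 32830)*(-36178 + g) = (-42163 - 32830)*(-36178 - 17117) = -74993*(-53295) = 3996751935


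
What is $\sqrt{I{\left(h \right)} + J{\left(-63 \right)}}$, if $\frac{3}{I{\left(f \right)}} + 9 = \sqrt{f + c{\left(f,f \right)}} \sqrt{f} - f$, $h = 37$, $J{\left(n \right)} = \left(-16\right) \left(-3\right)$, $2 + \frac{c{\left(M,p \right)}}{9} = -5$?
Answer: $\sqrt{3} \sqrt{\frac{735 - 16 i \sqrt{962}}{46 - i \sqrt{962}}} \approx 6.925 - 0.0021827 i$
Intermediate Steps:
$c{\left(M,p \right)} = -63$ ($c{\left(M,p \right)} = -18 + 9 \left(-5\right) = -18 - 45 = -63$)
$J{\left(n \right)} = 48$
$I{\left(f \right)} = \frac{3}{-9 - f + \sqrt{f} \sqrt{-63 + f}}$ ($I{\left(f \right)} = \frac{3}{-9 + \left(\sqrt{f - 63} \sqrt{f} - f\right)} = \frac{3}{-9 + \left(\sqrt{-63 + f} \sqrt{f} - f\right)} = \frac{3}{-9 + \left(\sqrt{f} \sqrt{-63 + f} - f\right)} = \frac{3}{-9 + \left(- f + \sqrt{f} \sqrt{-63 + f}\right)} = \frac{3}{-9 - f + \sqrt{f} \sqrt{-63 + f}}$)
$\sqrt{I{\left(h \right)} + J{\left(-63 \right)}} = \sqrt{- \frac{3}{9 + 37 - \sqrt{37} \sqrt{-63 + 37}} + 48} = \sqrt{- \frac{3}{9 + 37 - \sqrt{37} \sqrt{-26}} + 48} = \sqrt{- \frac{3}{9 + 37 - \sqrt{37} i \sqrt{26}} + 48} = \sqrt{- \frac{3}{9 + 37 - i \sqrt{962}} + 48} = \sqrt{- \frac{3}{46 - i \sqrt{962}} + 48} = \sqrt{48 - \frac{3}{46 - i \sqrt{962}}}$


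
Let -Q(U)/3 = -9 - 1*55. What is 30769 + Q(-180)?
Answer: 30961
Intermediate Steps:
Q(U) = 192 (Q(U) = -3*(-9 - 1*55) = -3*(-9 - 55) = -3*(-64) = 192)
30769 + Q(-180) = 30769 + 192 = 30961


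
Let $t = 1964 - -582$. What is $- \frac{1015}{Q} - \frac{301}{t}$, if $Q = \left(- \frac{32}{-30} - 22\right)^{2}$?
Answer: $- \frac{305560073}{125512708} \approx -2.4345$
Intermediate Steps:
$t = 2546$ ($t = 1964 + 582 = 2546$)
$Q = \frac{98596}{225}$ ($Q = \left(\left(-32\right) \left(- \frac{1}{30}\right) - 22\right)^{2} = \left(\frac{16}{15} - 22\right)^{2} = \left(- \frac{314}{15}\right)^{2} = \frac{98596}{225} \approx 438.2$)
$- \frac{1015}{Q} - \frac{301}{t} = - \frac{1015}{\frac{98596}{225}} - \frac{301}{2546} = \left(-1015\right) \frac{225}{98596} - \frac{301}{2546} = - \frac{228375}{98596} - \frac{301}{2546} = - \frac{305560073}{125512708}$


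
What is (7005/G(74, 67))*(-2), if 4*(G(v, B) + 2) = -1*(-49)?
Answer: -56040/41 ≈ -1366.8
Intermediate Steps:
G(v, B) = 41/4 (G(v, B) = -2 + (-1*(-49))/4 = -2 + (1/4)*49 = -2 + 49/4 = 41/4)
(7005/G(74, 67))*(-2) = (7005/(41/4))*(-2) = (7005*(4/41))*(-2) = (28020/41)*(-2) = -56040/41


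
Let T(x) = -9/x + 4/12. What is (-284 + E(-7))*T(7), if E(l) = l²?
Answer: 4700/21 ≈ 223.81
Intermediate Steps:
T(x) = ⅓ - 9/x (T(x) = -9/x + 4*(1/12) = -9/x + ⅓ = ⅓ - 9/x)
(-284 + E(-7))*T(7) = (-284 + (-7)²)*((⅓)*(-27 + 7)/7) = (-284 + 49)*((⅓)*(⅐)*(-20)) = -235*(-20/21) = 4700/21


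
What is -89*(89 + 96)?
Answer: -16465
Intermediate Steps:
-89*(89 + 96) = -89*185 = -16465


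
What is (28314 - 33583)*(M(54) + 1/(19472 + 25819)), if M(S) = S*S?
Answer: -695869226833/45291 ≈ -1.5364e+7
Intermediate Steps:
M(S) = S**2
(28314 - 33583)*(M(54) + 1/(19472 + 25819)) = (28314 - 33583)*(54**2 + 1/(19472 + 25819)) = -5269*(2916 + 1/45291) = -5269*132068557/45291 = -695869226833/45291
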